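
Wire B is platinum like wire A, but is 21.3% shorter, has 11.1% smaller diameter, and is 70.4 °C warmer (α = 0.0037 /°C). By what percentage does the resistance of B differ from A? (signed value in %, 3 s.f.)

R ∝ ρL/d² with ρ ∝ (1+αΔT), so R_B/R_A = (1 − 21.3/100) × (1 − 11.1/100)⁻² × (1 + 0.0037×70.4)
= 0.787 × 1.265 × 1.26 = 1.255
(R_B − R_A)/R_A = 1.255 − 1 = 25.5%

25.5%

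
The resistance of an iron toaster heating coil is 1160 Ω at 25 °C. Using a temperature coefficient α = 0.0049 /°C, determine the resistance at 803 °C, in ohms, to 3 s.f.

ΔT = 803 − 25 = 778 °C
R = R₀(1 + αΔT) = 1160 × (1 + 0.0049×778) = 1160 × 4.812 = 5580 Ω

5580 Ω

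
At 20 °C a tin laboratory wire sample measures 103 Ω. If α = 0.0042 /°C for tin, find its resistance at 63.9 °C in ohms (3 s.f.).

ΔT = 63.9 − 20 = 43.9 °C
R = R₀(1 + αΔT) = 103 × (1 + 0.0042×43.9) = 103 × 1.184 = 122 Ω

122 Ω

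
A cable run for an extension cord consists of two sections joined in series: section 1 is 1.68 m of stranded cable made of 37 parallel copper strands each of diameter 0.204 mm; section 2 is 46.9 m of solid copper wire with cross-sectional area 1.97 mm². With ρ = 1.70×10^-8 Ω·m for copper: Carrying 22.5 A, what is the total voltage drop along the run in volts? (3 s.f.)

9.64 V

Section 1: A_strand = π(1.0200e-04)² = 3.269e-08 m²; R₁ = ρL/(N·A_s) = (1.70×10^-8)(1.68)/(37×3.269e-08) = 0.02362 Ω
Section 2: A = 1.97 mm² = 1.970e-06 m²
R₂ = (1.70×10^-8)(46.9)/(1.970e-06) = 0.4047 Ω
R = R₁ + R₂ = 0.4283 Ω
V = IR = 22.5 × 0.4283 = 9.64 V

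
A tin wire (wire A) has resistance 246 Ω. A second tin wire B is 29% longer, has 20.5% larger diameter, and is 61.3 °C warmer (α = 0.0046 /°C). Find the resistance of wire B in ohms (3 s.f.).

R ∝ ρL/d² with ρ ∝ (1+αΔT), so R_B/R_A = (1 + 29/100) × (1 + 20.5/100)⁻² × (1 + 0.0046×61.3)
= 1.29 × 0.6887 × 1.282 = 1.139
R_B = 1.139 × 246 = 280 Ω

280 Ω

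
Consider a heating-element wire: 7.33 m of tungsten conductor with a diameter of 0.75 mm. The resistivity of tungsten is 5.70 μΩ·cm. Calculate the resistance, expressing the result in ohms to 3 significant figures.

ρ = 5.70 μΩ·cm = 5.70×10^-8 Ω·m
A = π(d/2)² = π(3.7500e-04 m)² = 4.418e-07 m²
R = ρL/A = (5.70×10^-8)(7.33 m)/(4.418e-07 m²) = 0.946 Ω

0.946 Ω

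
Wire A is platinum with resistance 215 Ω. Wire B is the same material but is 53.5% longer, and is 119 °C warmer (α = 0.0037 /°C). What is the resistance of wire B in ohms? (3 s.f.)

475 Ω

R ∝ ρL/d² with ρ ∝ (1+αΔT), so R_B/R_A = (1 + 53.5/100) × (1 + 0.0037×119)
= 1.535 × 1.44 = 2.211
R_B = 2.211 × 215 = 475 Ω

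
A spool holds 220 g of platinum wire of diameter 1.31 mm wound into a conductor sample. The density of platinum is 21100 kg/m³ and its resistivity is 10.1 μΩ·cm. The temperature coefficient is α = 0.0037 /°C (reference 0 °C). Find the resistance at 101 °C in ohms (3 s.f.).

0.796 Ω

ρ = 10.1 μΩ·cm = 1.01×10^-7 Ω·m
A = π(d/2)² = π(6.5500e-04 m)² = 1.3478e-06 m²
L = m/(density·A) = 0.22/(21100×1.3478e-06) = 7.736 m
R = ρL/A = (1.01×10^-7)(7.736)/(1.3478e-06) = 0.5797 Ω
R(101 °C) = 0.5797 × (1 + 0.0037×101) = 0.796 Ω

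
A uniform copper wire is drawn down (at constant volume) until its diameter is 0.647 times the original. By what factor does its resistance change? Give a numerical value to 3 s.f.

Volume constant ⇒ L' = L/r² with r = 0.647. R' = ρL'/A' = ρ(L/r²)/(πr²d₀²/4) = R/r⁴.
Factor = 5.71

5.71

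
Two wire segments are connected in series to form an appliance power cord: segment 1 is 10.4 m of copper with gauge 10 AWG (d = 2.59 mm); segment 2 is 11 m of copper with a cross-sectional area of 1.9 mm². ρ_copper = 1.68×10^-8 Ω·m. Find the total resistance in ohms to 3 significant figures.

Segment 1: A = π(2.59/2 mm)² = π(1.2950e-03 m)² = 5.269e-06 m²
R₁ = ρL/A = (1.68×10^-8)(10.4)/(5.269e-06) = 0.03316 Ω
Segment 2: A = 1.9 mm² = 1.900e-06 m²
R₂ = (1.68×10^-8)(11)/(1.900e-06) = 0.09726 Ω
R = R₁ + R₂ = 0.130 Ω

0.130 Ω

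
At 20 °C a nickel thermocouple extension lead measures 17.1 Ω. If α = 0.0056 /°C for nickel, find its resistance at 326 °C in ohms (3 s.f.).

ΔT = 326 − 20 = 306 °C
R = R₀(1 + αΔT) = 17.1 × (1 + 0.0056×306) = 17.1 × 2.714 = 46.4 Ω

46.4 Ω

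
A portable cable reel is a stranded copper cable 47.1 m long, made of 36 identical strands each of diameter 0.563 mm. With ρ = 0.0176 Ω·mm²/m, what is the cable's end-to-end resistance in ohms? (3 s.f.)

0.0925 Ω

ρ = 0.0176 Ω·mm²/m = 1.76×10^-8 Ω·m
A_strand = π(2.8150e-04 m)² = 2.489e-07 m²
R_strand = ρL/A = (1.76×10^-8)(47.1)/(2.489e-07) = 3.33 Ω
R_total = R_strand/N = 3.33/36 = 0.0925 Ω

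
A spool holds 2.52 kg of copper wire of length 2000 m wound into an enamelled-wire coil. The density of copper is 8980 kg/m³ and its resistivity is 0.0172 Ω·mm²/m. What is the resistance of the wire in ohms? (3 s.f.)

ρ = 0.0172 Ω·mm²/m = 1.72×10^-8 Ω·m
A = m/(density·L) = 2.52/(8980×2000) = 1.4031e-07 m²
R = ρL/A = (1.72×10^-8)(2000)/(1.4031e-07) = 245 Ω

245 Ω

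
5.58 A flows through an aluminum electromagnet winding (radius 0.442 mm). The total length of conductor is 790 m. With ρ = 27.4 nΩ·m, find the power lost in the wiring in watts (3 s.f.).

ρ = 27.4 nΩ·m = 2.74×10^-8 Ω·m
A = πr² = π(4.4200e-04 m)² = 6.138e-07 m²
R = ρL/A = (2.74×10^-8)(790)/(6.138e-07) = 35.27 Ω
P = I²R = (5.58)² × 35.27 = 1100 W

1100 W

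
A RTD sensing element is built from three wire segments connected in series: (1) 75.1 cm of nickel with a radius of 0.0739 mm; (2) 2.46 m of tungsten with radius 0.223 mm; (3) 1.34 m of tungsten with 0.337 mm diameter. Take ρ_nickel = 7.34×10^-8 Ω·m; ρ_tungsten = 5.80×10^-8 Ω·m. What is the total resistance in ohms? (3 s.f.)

Seg 1: A = πr² = π(7.3900e-05 m)² = 1.716e-08 m²
R_1 = (7.34×10^-8)(0.751)/(1.716e-08) = 3.213 Ω
Seg 2: A = πr² = π(2.2300e-04 m)² = 1.562e-07 m²
R_2 = (5.80×10^-8)(2.46)/(1.562e-07) = 0.9133 Ω
Seg 3: A = π(d/2)² = π(1.6850e-04 m)² = 8.920e-08 m²
R_3 = (5.80×10^-8)(1.34)/(8.920e-08) = 0.8713 Ω
R_total = R_1 + R_2 + R_3 = 5.00 Ω

5.00 Ω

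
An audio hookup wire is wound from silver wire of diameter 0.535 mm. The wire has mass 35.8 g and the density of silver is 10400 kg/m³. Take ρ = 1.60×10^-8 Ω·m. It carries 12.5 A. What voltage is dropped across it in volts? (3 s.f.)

A = π(d/2)² = π(2.6750e-04 m)² = 2.2480e-07 m²
L = m/(density·A) = 0.0358/(10400×2.2480e-07) = 15.31 m
R = ρL/A = (1.60×10^-8)(15.31)/(2.2480e-07) = 1.09 Ω
V = IR = 12.5 × 1.09 = 13.6 V

13.6 V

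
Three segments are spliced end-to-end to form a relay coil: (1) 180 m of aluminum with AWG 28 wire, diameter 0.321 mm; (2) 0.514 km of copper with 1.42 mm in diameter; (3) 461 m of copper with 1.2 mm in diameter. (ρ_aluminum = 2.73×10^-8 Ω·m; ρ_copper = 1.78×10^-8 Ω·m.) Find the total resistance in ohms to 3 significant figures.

Seg 1: A = π(0.321/2 mm)² = π(1.6050e-04 m)² = 8.093e-08 m²
R_1 = (2.73×10^-8)(180)/(8.093e-08) = 60.72 Ω
Seg 2: A = π(d/2)² = π(7.1000e-04 m)² = 1.584e-06 m²
R_2 = (1.78×10^-8)(514)/(1.584e-06) = 5.777 Ω
Seg 3: A = π(d/2)² = π(6.0000e-04 m)² = 1.131e-06 m²
R_3 = (1.78×10^-8)(461)/(1.131e-06) = 7.256 Ω
R_total = R_1 + R_2 + R_3 = 73.8 Ω

73.8 Ω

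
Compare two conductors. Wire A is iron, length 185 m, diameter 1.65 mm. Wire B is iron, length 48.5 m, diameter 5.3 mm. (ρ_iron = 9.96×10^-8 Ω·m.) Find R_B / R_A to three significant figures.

0.0254

R ∝ ρL/d², so R_B/R_A = (L_B/L_A) × (d_A/d_B)²
= (48.5/185) × (1.65/5.3)² = 0.0254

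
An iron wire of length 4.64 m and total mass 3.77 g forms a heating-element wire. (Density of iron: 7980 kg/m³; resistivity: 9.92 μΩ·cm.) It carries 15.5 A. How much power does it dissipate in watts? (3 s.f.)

ρ = 9.92 μΩ·cm = 9.92×10^-8 Ω·m
A = m/(density·L) = 0.00377/(7980×4.64) = 1.0182e-07 m²
R = ρL/A = (9.92×10^-8)(4.64)/(1.0182e-07) = 4.521 Ω
P = I²R = (15.5)² × 4.521 = 1090 W

1090 W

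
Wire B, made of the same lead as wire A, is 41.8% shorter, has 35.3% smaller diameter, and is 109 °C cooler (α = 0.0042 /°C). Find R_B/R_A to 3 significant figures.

R ∝ ρL/d² with ρ ∝ (1+αΔT), so R_B/R_A = (1 − 41.8/100) × (1 − 35.3/100)⁻² × (1 − 0.0042×109)
= 0.582 × 2.389 × 0.5422 = 0.754

0.754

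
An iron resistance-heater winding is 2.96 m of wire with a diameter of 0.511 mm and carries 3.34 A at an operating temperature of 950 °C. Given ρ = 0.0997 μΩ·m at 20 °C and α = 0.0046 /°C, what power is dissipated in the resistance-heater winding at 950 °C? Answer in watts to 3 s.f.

ρ = 0.0997 μΩ·m = 9.97×10^-8 Ω·m
A = π(d/2)² = π(2.5550e-04 m)² = 2.051e-07 m²
R₍20₎ = ρL/A = (9.97×10^-8)(2.96)/(2.051e-07) = 1.439 Ω
R₍950₎ = R₍20₎(1 + αΔT) = 1.439 × (1 + 0.0046×930) = 7.595 Ω
P = I²R = (3.34)² × 7.595 = 84.7 W

84.7 W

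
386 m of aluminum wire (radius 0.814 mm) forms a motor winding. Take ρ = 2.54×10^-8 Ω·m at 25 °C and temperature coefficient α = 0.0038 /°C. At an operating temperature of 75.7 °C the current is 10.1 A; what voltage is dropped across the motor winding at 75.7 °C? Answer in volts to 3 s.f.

56.7 V

A = πr² = π(8.1400e-04 m)² = 2.082e-06 m²
R₍25₎ = ρL/A = (2.54×10^-8)(386)/(2.082e-06) = 4.71 Ω
R₍75.7₎ = R₍25₎(1 + αΔT) = 4.71 × (1 + 0.0038×50.7) = 5.617 Ω
V = IR = 10.1 × 5.617 = 56.7 V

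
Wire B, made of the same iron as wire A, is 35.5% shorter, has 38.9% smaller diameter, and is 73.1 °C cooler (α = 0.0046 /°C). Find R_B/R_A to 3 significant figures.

1.15

R ∝ ρL/d² with ρ ∝ (1+αΔT), so R_B/R_A = (1 − 35.5/100) × (1 − 38.9/100)⁻² × (1 − 0.0046×73.1)
= 0.645 × 2.679 × 0.6637 = 1.15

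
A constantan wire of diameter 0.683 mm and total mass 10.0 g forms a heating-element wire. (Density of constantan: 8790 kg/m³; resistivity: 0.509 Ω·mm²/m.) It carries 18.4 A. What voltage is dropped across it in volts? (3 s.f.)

79.4 V

ρ = 0.509 Ω·mm²/m = 5.09×10^-7 Ω·m
A = π(d/2)² = π(3.4150e-04 m)² = 3.6638e-07 m²
L = m/(density·A) = 0.01/(8790×3.6638e-07) = 3.105 m
R = ρL/A = (5.09×10^-7)(3.105)/(3.6638e-07) = 4.314 Ω
V = IR = 18.4 × 4.314 = 79.4 V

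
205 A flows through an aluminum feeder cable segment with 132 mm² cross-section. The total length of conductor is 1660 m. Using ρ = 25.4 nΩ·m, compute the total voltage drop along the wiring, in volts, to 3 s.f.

65.5 V

ρ = 25.4 nΩ·m = 2.54×10^-8 Ω·m
A = 132 mm² = 1.320e-04 m²
R = ρL/A = (2.54×10^-8)(1660)/(1.320e-04) = 0.3194 Ω
V = IR = 205 × 0.3194 = 65.5 V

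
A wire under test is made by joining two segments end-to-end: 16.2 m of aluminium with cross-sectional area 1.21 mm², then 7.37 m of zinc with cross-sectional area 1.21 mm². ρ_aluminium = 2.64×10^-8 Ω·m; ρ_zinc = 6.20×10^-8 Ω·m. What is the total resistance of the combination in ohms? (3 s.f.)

0.731 Ω

Segment 1: A = 1.21 mm² = 1.210e-06 m²
R₁ = ρL/A = (2.64×10^-8)(16.2)/(1.210e-06) = 0.3535 Ω
R₂ = (6.20×10^-8)(7.37)/(1.210e-06) = 0.3776 Ω
R = R₁ + R₂ = 0.731 Ω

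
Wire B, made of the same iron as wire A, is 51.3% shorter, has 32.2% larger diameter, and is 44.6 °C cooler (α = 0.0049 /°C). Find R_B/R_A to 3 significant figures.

0.218

R ∝ ρL/d² with ρ ∝ (1+αΔT), so R_B/R_A = (1 − 51.3/100) × (1 + 32.2/100)⁻² × (1 − 0.0049×44.6)
= 0.487 × 0.5722 × 0.7815 = 0.218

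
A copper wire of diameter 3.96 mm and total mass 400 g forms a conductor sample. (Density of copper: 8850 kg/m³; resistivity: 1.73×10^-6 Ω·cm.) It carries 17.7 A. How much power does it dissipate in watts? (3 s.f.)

ρ = 1.73×10^-6 Ω·cm = 1.73×10^-8 Ω·m
A = π(d/2)² = π(1.9800e-03 m)² = 1.2316e-05 m²
L = m/(density·A) = 0.4/(8850×1.2316e-05) = 3.67 m
R = ρL/A = (1.73×10^-8)(3.67)/(1.2316e-05) = 0.005155 Ω
P = I²R = (17.7)² × 0.005155 = 1.61 W

1.61 W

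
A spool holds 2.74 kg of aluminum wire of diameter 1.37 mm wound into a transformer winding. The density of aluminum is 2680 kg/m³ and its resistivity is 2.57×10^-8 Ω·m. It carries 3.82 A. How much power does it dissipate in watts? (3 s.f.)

176 W

A = π(d/2)² = π(6.8500e-04 m)² = 1.4741e-06 m²
L = m/(density·A) = 2.74/(2680×1.4741e-06) = 693.6 m
R = ρL/A = (2.57×10^-8)(693.6)/(1.4741e-06) = 12.09 Ω
P = I²R = (3.82)² × 12.09 = 176 W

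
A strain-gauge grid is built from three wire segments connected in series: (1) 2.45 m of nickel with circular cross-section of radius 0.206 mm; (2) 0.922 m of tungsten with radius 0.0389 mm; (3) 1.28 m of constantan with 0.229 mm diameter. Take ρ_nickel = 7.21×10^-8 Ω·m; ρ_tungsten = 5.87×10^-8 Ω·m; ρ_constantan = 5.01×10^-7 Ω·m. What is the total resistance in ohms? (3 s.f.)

Seg 1: A = πr² = π(2.0600e-04 m)² = 1.333e-07 m²
R_1 = (7.21×10^-8)(2.45)/(1.333e-07) = 1.325 Ω
Seg 2: A = πr² = π(3.8900e-05 m)² = 4.754e-09 m²
R_2 = (5.87×10^-8)(0.922)/(4.754e-09) = 11.38 Ω
Seg 3: A = π(d/2)² = π(1.1450e-04 m)² = 4.119e-08 m²
R_3 = (5.01×10^-7)(1.28)/(4.119e-08) = 15.57 Ω
R_total = R_1 + R_2 + R_3 = 28.3 Ω

28.3 Ω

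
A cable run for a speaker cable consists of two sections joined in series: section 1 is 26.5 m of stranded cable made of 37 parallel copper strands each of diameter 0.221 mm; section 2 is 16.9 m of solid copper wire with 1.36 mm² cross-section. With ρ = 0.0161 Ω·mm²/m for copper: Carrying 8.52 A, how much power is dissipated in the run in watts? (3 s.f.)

36.3 W

ρ = 0.0161 Ω·mm²/m = 1.61×10^-8 Ω·m
Section 1: A_strand = π(1.1050e-04)² = 3.836e-08 m²; R₁ = ρL/(N·A_s) = (1.61×10^-8)(26.5)/(37×3.836e-08) = 0.3006 Ω
Section 2: A = 1.36 mm² = 1.360e-06 m²
R₂ = (1.61×10^-8)(16.9)/(1.360e-06) = 0.2001 Ω
R = R₁ + R₂ = 0.5007 Ω
P = I²R = (8.52)² × 0.5007 = 36.3 W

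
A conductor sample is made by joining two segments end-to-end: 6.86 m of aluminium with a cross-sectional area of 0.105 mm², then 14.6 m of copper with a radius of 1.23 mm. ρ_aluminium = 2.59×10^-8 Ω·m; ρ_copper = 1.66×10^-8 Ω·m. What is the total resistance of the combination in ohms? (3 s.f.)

Segment 1: A = 0.105 mm² = 1.050e-07 m²
R₁ = ρL/A = (2.59×10^-8)(6.86)/(1.050e-07) = 1.692 Ω
Segment 2: A = πr² = π(1.2300e-03 m)² = 4.753e-06 m²
R₂ = (1.66×10^-8)(14.6)/(4.753e-06) = 0.05099 Ω
R = R₁ + R₂ = 1.74 Ω

1.74 Ω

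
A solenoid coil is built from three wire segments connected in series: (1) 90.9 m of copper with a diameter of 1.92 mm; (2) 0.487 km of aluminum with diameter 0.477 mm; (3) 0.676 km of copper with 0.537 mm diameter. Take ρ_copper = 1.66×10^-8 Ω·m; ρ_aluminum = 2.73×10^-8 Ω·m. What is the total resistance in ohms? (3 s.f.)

Seg 1: A = π(d/2)² = π(9.6000e-04 m)² = 2.895e-06 m²
R_1 = (1.66×10^-8)(90.9)/(2.895e-06) = 0.5212 Ω
Seg 2: A = π(d/2)² = π(2.3850e-04 m)² = 1.787e-07 m²
R_2 = (2.73×10^-8)(487)/(1.787e-07) = 74.4 Ω
Seg 3: A = π(d/2)² = π(2.6850e-04 m)² = 2.265e-07 m²
R_3 = (1.66×10^-8)(676)/(2.265e-07) = 49.55 Ω
R_total = R_1 + R_2 + R_3 = 124 Ω

124 Ω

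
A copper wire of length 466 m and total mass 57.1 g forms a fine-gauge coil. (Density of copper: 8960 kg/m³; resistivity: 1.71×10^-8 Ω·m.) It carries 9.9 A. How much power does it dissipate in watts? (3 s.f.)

A = m/(density·L) = 0.0571/(8960×466) = 1.3675e-08 m²
R = ρL/A = (1.71×10^-8)(466)/(1.3675e-08) = 582.7 Ω
P = I²R = (9.9)² × 582.7 = 57100 W

57100 W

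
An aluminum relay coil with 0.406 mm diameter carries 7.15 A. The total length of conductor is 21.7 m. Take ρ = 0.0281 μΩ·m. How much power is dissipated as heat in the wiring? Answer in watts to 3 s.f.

ρ = 0.0281 μΩ·m = 2.81×10^-8 Ω·m
A = π(d/2)² = π(2.0300e-04 m)² = 1.295e-07 m²
R = ρL/A = (2.81×10^-8)(21.7)/(1.295e-07) = 4.71 Ω
P = I²R = (7.15)² × 4.71 = 241 W

241 W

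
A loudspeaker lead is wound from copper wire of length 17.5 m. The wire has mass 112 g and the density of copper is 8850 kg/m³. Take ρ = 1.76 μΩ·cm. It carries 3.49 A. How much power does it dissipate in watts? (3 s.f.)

5.19 W

ρ = 1.76 μΩ·cm = 1.76×10^-8 Ω·m
A = m/(density·L) = 0.112/(8850×17.5) = 7.2316e-07 m²
R = ρL/A = (1.76×10^-8)(17.5)/(7.2316e-07) = 0.4259 Ω
P = I²R = (3.49)² × 0.4259 = 5.19 W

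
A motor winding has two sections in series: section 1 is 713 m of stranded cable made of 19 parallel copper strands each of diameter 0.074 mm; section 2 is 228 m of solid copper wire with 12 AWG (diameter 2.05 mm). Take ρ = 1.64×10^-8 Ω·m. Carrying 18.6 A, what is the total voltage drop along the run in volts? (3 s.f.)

2680 V

Section 1: A_strand = π(3.7000e-05)² = 4.301e-09 m²; R₁ = ρL/(N·A_s) = (1.64×10^-8)(713)/(19×4.301e-09) = 143.1 Ω
Section 2: A = π(2.05/2 mm)² = π(1.0250e-03 m)² = 3.301e-06 m²
R₂ = (1.64×10^-8)(228)/(3.301e-06) = 1.133 Ω
R = R₁ + R₂ = 144.2 Ω
V = IR = 18.6 × 144.2 = 2680 V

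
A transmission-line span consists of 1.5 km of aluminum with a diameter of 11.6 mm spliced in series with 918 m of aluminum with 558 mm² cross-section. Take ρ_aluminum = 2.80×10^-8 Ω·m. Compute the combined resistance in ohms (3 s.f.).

0.443 Ω

Segment 1: A = π(d/2)² = π(5.8000e-03 m)² = 1.057e-04 m²
R₁ = ρL/A = (2.80×10^-8)(1500)/(1.057e-04) = 0.3974 Ω
Segment 2: A = 558 mm² = 5.580e-04 m²
R₂ = (2.80×10^-8)(918)/(5.580e-04) = 0.04606 Ω
R = R₁ + R₂ = 0.443 Ω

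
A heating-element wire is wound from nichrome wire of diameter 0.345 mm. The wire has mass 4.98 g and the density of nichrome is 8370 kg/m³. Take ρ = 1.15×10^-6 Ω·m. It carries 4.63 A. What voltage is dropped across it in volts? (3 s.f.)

363 V

A = π(d/2)² = π(1.7250e-04 m)² = 9.3482e-08 m²
L = m/(density·A) = 0.00498/(8370×9.3482e-08) = 6.365 m
R = ρL/A = (1.15×10^-6)(6.365)/(9.3482e-08) = 78.3 Ω
V = IR = 4.63 × 78.3 = 363 V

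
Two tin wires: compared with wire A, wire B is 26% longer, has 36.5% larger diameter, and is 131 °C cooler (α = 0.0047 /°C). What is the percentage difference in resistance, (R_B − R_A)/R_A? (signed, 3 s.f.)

R ∝ ρL/d² with ρ ∝ (1+αΔT), so R_B/R_A = (1 + 26/100) × (1 + 36.5/100)⁻² × (1 − 0.0047×131)
= 1.26 × 0.5367 × 0.3843 = 0.2599
(R_B − R_A)/R_A = 0.2599 − 1 = -74.0%

-74.0%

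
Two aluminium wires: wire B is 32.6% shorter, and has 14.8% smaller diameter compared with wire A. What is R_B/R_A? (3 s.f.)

R ∝ L/d², so R_B/R_A = (1 − 32.6/100) × (1 − 14.8/100)⁻²
= 0.674 × 1.378 = 0.928

0.928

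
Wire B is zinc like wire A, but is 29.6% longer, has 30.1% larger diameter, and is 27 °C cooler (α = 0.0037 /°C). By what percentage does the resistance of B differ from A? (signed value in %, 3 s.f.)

-31.1%

R ∝ ρL/d² with ρ ∝ (1+αΔT), so R_B/R_A = (1 + 29.6/100) × (1 + 30.1/100)⁻² × (1 − 0.0037×27)
= 1.296 × 0.5908 × 0.9001 = 0.6892
(R_B − R_A)/R_A = 0.6892 − 1 = -31.1%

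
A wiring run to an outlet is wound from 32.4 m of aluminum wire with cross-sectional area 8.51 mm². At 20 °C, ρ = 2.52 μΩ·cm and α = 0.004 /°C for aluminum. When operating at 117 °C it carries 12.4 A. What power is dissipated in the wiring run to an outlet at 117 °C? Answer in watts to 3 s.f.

20.5 W

ρ = 2.52 μΩ·cm = 2.52×10^-8 Ω·m
A = 8.51 mm² = 8.510e-06 m²
R₍20₎ = ρL/A = (2.52×10^-8)(32.4)/(8.510e-06) = 0.09594 Ω
R₍117₎ = R₍20₎(1 + αΔT) = 0.09594 × (1 + 0.004×97) = 0.1332 Ω
P = I²R = (12.4)² × 0.1332 = 20.5 W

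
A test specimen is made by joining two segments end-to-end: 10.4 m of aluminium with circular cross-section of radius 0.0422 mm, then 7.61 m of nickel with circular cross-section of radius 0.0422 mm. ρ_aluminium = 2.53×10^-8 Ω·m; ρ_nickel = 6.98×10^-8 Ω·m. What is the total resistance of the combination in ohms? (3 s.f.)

Segment 1: A = πr² = π(4.2200e-05 m)² = 5.595e-09 m²
R₁ = ρL/A = (2.53×10^-8)(10.4)/(5.595e-09) = 47.03 Ω
R₂ = (6.98×10^-8)(7.61)/(5.595e-09) = 94.94 Ω
R = R₁ + R₂ = 142 Ω

142 Ω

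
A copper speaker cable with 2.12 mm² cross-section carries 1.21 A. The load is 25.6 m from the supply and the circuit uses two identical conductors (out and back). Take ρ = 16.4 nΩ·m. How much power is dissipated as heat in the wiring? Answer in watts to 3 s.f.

0.580 W

ρ = 16.4 nΩ·m = 1.64×10^-8 Ω·m
A = 2.12 mm² = 2.120e-06 m²
Total conductor length (both ways) L = 2 × 25.6 = 51.2 m
R = ρL/A = (1.64×10^-8)(51.2)/(2.120e-06) = 0.3961 Ω
P = I²R = (1.21)² × 0.3961 = 0.580 W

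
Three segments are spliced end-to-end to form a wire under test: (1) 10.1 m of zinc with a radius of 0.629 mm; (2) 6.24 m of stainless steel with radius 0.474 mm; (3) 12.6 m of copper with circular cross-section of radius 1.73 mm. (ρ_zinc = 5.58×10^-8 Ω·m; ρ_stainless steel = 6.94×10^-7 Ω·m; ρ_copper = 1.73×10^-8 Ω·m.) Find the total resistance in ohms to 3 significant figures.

Seg 1: A = πr² = π(6.2900e-04 m)² = 1.243e-06 m²
R_1 = (5.58×10^-8)(10.1)/(1.243e-06) = 0.4534 Ω
Seg 2: A = πr² = π(4.7400e-04 m)² = 7.058e-07 m²
R_2 = (6.94×10^-7)(6.24)/(7.058e-07) = 6.135 Ω
Seg 3: A = πr² = π(1.7300e-03 m)² = 9.402e-06 m²
R_3 = (1.73×10^-8)(12.6)/(9.402e-06) = 0.02318 Ω
R_total = R_1 + R_2 + R_3 = 6.61 Ω

6.61 Ω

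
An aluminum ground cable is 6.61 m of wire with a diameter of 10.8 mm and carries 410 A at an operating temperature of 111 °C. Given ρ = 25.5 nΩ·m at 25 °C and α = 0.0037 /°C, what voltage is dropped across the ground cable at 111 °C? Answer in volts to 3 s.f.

0.994 V

ρ = 25.5 nΩ·m = 2.55×10^-8 Ω·m
A = π(d/2)² = π(5.4000e-03 m)² = 9.161e-05 m²
R₍25₎ = ρL/A = (2.55×10^-8)(6.61)/(9.161e-05) = 0.00184 Ω
R₍111₎ = R₍25₎(1 + αΔT) = 0.00184 × (1 + 0.0037×86) = 0.002425 Ω
V = IR = 410 × 0.002425 = 0.994 V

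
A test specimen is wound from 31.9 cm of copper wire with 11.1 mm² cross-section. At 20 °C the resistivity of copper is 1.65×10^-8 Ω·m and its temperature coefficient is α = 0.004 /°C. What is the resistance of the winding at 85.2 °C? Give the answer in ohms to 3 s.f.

5.98×10^-4 Ω

A = 11.1 mm² = 1.110e-05 m²
R₍20°C₎ = ρL/A = (1.65×10^-8)(0.319)/(1.110e-05) = 4.742×10^-4 Ω
R = R₀(1 + αΔT) = 4.742×10^-4(1 + 0.004×65.2) = 5.98×10^-4 Ω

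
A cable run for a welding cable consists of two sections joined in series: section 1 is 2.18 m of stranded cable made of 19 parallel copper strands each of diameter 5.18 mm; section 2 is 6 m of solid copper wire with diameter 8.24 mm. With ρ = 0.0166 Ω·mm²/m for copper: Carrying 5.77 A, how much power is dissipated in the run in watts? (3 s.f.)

ρ = 0.0166 Ω·mm²/m = 1.66×10^-8 Ω·m
Section 1: A_strand = π(2.5900e-03)² = 2.107e-05 m²; R₁ = ρL/(N·A_s) = (1.66×10^-8)(2.18)/(19×2.107e-05) = 9.038×10^-5 Ω
Section 2: A = π(d/2)² = π(4.1200e-03 m)² = 5.333e-05 m²
R₂ = (1.66×10^-8)(6)/(5.333e-05) = 0.001868 Ω
R = R₁ + R₂ = 0.001958 Ω
P = I²R = (5.77)² × 0.001958 = 0.0652 W

0.0652 W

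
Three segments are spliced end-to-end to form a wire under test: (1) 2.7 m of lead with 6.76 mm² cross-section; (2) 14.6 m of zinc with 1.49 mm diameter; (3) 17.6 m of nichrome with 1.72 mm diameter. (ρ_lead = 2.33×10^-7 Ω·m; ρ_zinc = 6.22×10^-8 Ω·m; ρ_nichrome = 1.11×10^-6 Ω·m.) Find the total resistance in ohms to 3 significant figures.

Seg 1: A = 6.76 mm² = 6.760e-06 m²
R_1 = (2.33×10^-7)(2.7)/(6.760e-06) = 0.09306 Ω
Seg 2: A = π(d/2)² = π(7.4500e-04 m)² = 1.744e-06 m²
R_2 = (6.22×10^-8)(14.6)/(1.744e-06) = 0.5208 Ω
Seg 3: A = π(d/2)² = π(8.6000e-04 m)² = 2.324e-06 m²
R_3 = (1.11×10^-6)(17.6)/(2.324e-06) = 8.408 Ω
R_total = R_1 + R_2 + R_3 = 9.02 Ω

9.02 Ω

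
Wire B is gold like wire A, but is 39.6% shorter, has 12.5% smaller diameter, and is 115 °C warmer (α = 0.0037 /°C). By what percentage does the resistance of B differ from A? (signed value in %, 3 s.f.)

12.5%

R ∝ ρL/d² with ρ ∝ (1+αΔT), so R_B/R_A = (1 − 39.6/100) × (1 − 12.5/100)⁻² × (1 + 0.0037×115)
= 0.604 × 1.306 × 1.425 = 1.125
(R_B − R_A)/R_A = 1.125 − 1 = 12.5%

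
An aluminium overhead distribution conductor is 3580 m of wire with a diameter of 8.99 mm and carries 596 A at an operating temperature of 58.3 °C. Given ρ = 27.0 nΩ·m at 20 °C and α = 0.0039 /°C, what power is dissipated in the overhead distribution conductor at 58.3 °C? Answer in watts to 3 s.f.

ρ = 27.0 nΩ·m = 2.70×10^-8 Ω·m
A = π(d/2)² = π(4.4950e-03 m)² = 6.348e-05 m²
R₍20₎ = ρL/A = (2.70×10^-8)(3580)/(6.348e-05) = 1.523 Ω
R₍58.3₎ = R₍20₎(1 + αΔT) = 1.523 × (1 + 0.0039×38.3) = 1.75 Ω
P = I²R = (596)² × 1.75 = 6.22×10^5 W

6.22×10^5 W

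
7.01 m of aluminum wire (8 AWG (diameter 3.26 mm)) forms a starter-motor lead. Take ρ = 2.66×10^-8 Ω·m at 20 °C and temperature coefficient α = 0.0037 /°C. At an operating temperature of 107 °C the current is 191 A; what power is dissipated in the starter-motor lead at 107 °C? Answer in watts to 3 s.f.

A = π(3.26/2 mm)² = π(1.6300e-03 m)² = 8.347e-06 m²
R₍20₎ = ρL/A = (2.66×10^-8)(7.01)/(8.347e-06) = 0.02234 Ω
R₍107₎ = R₍20₎(1 + αΔT) = 0.02234 × (1 + 0.0037×87) = 0.02953 Ω
P = I²R = (191)² × 0.02953 = 1080 W

1080 W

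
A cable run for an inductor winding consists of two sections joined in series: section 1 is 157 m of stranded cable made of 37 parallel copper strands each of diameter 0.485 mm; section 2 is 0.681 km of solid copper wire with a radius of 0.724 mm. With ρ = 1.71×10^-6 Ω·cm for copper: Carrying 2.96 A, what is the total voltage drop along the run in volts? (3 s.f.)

ρ = 1.71×10^-6 Ω·cm = 1.71×10^-8 Ω·m
Section 1: A_strand = π(2.4250e-04)² = 1.847e-07 m²; R₁ = ρL/(N·A_s) = (1.71×10^-8)(157)/(37×1.847e-07) = 0.3928 Ω
Section 2: A = πr² = π(7.2400e-04 m)² = 1.647e-06 m²
R₂ = (1.71×10^-8)(681)/(1.647e-06) = 7.072 Ω
R = R₁ + R₂ = 7.464 Ω
V = IR = 2.96 × 7.464 = 22.1 V

22.1 V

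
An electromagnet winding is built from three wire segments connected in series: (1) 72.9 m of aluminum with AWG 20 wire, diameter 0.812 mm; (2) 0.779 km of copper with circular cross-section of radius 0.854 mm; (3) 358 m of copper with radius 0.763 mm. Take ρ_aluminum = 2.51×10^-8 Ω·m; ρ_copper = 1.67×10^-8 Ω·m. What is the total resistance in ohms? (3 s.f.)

12.5 Ω

Seg 1: A = π(0.812/2 mm)² = π(4.0600e-04 m)² = 5.178e-07 m²
R_1 = (2.51×10^-8)(72.9)/(5.178e-07) = 3.533 Ω
Seg 2: A = πr² = π(8.5400e-04 m)² = 2.291e-06 m²
R_2 = (1.67×10^-8)(779)/(2.291e-06) = 5.678 Ω
Seg 3: A = πr² = π(7.6300e-04 m)² = 1.829e-06 m²
R_3 = (1.67×10^-8)(358)/(1.829e-06) = 3.269 Ω
R_total = R_1 + R_2 + R_3 = 12.5 Ω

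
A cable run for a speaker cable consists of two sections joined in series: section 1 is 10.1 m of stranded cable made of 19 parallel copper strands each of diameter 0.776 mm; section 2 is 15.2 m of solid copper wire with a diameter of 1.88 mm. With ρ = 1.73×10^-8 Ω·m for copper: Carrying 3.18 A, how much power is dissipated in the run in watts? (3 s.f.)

1.15 W

Section 1: A_strand = π(3.8800e-04)² = 4.729e-07 m²; R₁ = ρL/(N·A_s) = (1.73×10^-8)(10.1)/(19×4.729e-07) = 0.01944 Ω
Section 2: A = π(d/2)² = π(9.4000e-04 m)² = 2.776e-06 m²
R₂ = (1.73×10^-8)(15.2)/(2.776e-06) = 0.09473 Ω
R = R₁ + R₂ = 0.1142 Ω
P = I²R = (3.18)² × 0.1142 = 1.15 W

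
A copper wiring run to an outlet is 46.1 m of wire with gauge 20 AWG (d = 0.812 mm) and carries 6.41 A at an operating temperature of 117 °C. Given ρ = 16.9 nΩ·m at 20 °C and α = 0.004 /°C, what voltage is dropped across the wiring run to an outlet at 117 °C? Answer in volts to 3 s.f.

13.4 V

ρ = 16.9 nΩ·m = 1.69×10^-8 Ω·m
A = π(0.812/2 mm)² = π(4.0600e-04 m)² = 5.178e-07 m²
R₍20₎ = ρL/A = (1.69×10^-8)(46.1)/(5.178e-07) = 1.504 Ω
R₍117₎ = R₍20₎(1 + αΔT) = 1.504 × (1 + 0.004×97) = 2.088 Ω
V = IR = 6.41 × 2.088 = 13.4 V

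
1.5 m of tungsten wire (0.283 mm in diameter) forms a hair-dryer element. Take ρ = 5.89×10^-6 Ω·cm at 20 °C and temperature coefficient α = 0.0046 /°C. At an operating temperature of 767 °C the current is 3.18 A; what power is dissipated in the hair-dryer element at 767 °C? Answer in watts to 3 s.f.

63.0 W

ρ = 5.89×10^-6 Ω·cm = 5.89×10^-8 Ω·m
A = π(d/2)² = π(1.4150e-04 m)² = 6.290e-08 m²
R₍20₎ = ρL/A = (5.89×10^-8)(1.5)/(6.290e-08) = 1.405 Ω
R₍767₎ = R₍20₎(1 + αΔT) = 1.405 × (1 + 0.0046×747) = 6.231 Ω
P = I²R = (3.18)² × 6.231 = 63.0 W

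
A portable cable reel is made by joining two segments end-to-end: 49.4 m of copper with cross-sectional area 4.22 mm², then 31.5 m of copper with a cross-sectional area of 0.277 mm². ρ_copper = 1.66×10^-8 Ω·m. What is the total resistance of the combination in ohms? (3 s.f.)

Segment 1: A = 4.22 mm² = 4.220e-06 m²
R₁ = ρL/A = (1.66×10^-8)(49.4)/(4.220e-06) = 0.1943 Ω
Segment 2: A = 0.277 mm² = 2.770e-07 m²
R₂ = (1.66×10^-8)(31.5)/(2.770e-07) = 1.888 Ω
R = R₁ + R₂ = 2.08 Ω

2.08 Ω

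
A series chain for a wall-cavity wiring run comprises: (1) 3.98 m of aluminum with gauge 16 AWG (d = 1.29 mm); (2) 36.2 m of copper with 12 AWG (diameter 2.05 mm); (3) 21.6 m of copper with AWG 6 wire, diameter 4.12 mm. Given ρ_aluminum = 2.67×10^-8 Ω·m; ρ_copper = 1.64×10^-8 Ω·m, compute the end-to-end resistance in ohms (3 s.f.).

Seg 1: A = π(1.29/2 mm)² = π(6.4500e-04 m)² = 1.307e-06 m²
R_1 = (2.67×10^-8)(3.98)/(1.307e-06) = 0.08131 Ω
Seg 2: A = π(2.05/2 mm)² = π(1.0250e-03 m)² = 3.301e-06 m²
R_2 = (1.64×10^-8)(36.2)/(3.301e-06) = 0.1799 Ω
Seg 3: A = π(4.12/2 mm)² = π(2.0600e-03 m)² = 1.333e-05 m²
R_3 = (1.64×10^-8)(21.6)/(1.333e-05) = 0.02657 Ω
R_total = R_1 + R_2 + R_3 = 0.288 Ω

0.288 Ω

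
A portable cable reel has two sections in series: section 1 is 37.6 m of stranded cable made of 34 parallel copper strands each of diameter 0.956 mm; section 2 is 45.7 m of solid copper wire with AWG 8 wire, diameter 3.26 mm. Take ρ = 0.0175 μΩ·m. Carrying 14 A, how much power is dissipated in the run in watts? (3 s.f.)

24.1 W

ρ = 0.0175 μΩ·m = 1.75×10^-8 Ω·m
Section 1: A_strand = π(4.7800e-04)² = 7.178e-07 m²; R₁ = ρL/(N·A_s) = (1.75×10^-8)(37.6)/(34×7.178e-07) = 0.02696 Ω
Section 2: A = π(3.26/2 mm)² = π(1.6300e-03 m)² = 8.347e-06 m²
R₂ = (1.75×10^-8)(45.7)/(8.347e-06) = 0.09581 Ω
R = R₁ + R₂ = 0.1228 Ω
P = I²R = (14)² × 0.1228 = 24.1 W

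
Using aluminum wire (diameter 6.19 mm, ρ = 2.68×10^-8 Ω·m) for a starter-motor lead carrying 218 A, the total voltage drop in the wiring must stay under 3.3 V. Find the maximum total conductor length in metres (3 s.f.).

17.0 m

A = π(d/2)² = π(3.0950e-03 m)² = 3.009e-05 m²
L_max = V_max·A/(1·ρI) = (3.3)(3.009e-05)/(2.68×10^-8×218) = 17.0 m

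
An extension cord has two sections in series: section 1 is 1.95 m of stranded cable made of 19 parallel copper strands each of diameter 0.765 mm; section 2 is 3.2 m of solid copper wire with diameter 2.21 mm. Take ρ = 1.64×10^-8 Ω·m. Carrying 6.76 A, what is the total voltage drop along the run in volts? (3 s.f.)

0.117 V

Section 1: A_strand = π(3.8250e-04)² = 4.596e-07 m²; R₁ = ρL/(N·A_s) = (1.64×10^-8)(1.95)/(19×4.596e-07) = 0.003662 Ω
Section 2: A = π(d/2)² = π(1.1050e-03 m)² = 3.836e-06 m²
R₂ = (1.64×10^-8)(3.2)/(3.836e-06) = 0.01368 Ω
R = R₁ + R₂ = 0.01734 Ω
V = IR = 6.76 × 0.01734 = 0.117 V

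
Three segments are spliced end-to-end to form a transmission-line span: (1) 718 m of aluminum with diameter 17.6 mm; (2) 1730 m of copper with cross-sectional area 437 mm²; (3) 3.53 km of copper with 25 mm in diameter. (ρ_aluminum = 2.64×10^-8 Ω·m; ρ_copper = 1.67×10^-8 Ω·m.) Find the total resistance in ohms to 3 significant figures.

0.264 Ω

Seg 1: A = π(d/2)² = π(8.8000e-03 m)² = 2.433e-04 m²
R_1 = (2.64×10^-8)(718)/(2.433e-04) = 0.07791 Ω
Seg 2: A = 437 mm² = 4.370e-04 m²
R_2 = (1.67×10^-8)(1730)/(4.370e-04) = 0.06611 Ω
Seg 3: A = π(d/2)² = π(1.2500e-02 m)² = 4.909e-04 m²
R_3 = (1.67×10^-8)(3530)/(4.909e-04) = 0.1201 Ω
R_total = R_1 + R_2 + R_3 = 0.264 Ω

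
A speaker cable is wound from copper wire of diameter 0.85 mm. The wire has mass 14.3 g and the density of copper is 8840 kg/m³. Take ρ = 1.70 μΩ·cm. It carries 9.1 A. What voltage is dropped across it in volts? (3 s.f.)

0.777 V

ρ = 1.70 μΩ·cm = 1.70×10^-8 Ω·m
A = π(d/2)² = π(4.2500e-04 m)² = 5.6745e-07 m²
L = m/(density·A) = 0.0143/(8840×5.6745e-07) = 2.851 m
R = ρL/A = (1.70×10^-8)(2.851)/(5.6745e-07) = 0.0854 Ω
V = IR = 9.1 × 0.0854 = 0.777 V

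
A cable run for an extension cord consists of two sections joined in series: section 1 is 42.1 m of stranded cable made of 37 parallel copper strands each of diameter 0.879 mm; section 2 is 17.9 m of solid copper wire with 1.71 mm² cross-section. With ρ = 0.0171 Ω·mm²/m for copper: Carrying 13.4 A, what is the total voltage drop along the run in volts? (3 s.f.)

ρ = 0.0171 Ω·mm²/m = 1.71×10^-8 Ω·m
Section 1: A_strand = π(4.3950e-04)² = 6.068e-07 m²; R₁ = ρL/(N·A_s) = (1.71×10^-8)(42.1)/(37×6.068e-07) = 0.03206 Ω
Section 2: A = 1.71 mm² = 1.710e-06 m²
R₂ = (1.71×10^-8)(17.9)/(1.710e-06) = 0.179 Ω
R = R₁ + R₂ = 0.2111 Ω
V = IR = 13.4 × 0.2111 = 2.83 V

2.83 V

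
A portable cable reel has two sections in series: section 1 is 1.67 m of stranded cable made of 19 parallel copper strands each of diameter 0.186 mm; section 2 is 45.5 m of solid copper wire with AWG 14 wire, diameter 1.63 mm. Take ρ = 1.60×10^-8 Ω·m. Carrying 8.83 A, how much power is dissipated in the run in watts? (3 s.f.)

31.2 W

Section 1: A_strand = π(9.3000e-05)² = 2.717e-08 m²; R₁ = ρL/(N·A_s) = (1.60×10^-8)(1.67)/(19×2.717e-08) = 0.05176 Ω
Section 2: A = π(1.63/2 mm)² = π(8.1500e-04 m)² = 2.087e-06 m²
R₂ = (1.60×10^-8)(45.5)/(2.087e-06) = 0.3489 Ω
R = R₁ + R₂ = 0.4006 Ω
P = I²R = (8.83)² × 0.4006 = 31.2 W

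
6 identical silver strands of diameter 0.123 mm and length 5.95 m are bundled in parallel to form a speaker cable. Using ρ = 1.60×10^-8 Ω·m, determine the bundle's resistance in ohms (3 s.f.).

1.34 Ω

A_strand = π(6.1500e-05 m)² = 1.188e-08 m²
R_strand = ρL/A = (1.60×10^-8)(5.95)/(1.188e-08) = 8.012 Ω
R_total = R_strand/N = 8.012/6 = 1.34 Ω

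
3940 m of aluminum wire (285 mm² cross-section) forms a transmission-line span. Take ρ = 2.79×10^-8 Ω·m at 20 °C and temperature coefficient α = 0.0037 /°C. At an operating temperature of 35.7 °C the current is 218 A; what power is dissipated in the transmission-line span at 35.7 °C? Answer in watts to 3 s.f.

A = 285 mm² = 2.850e-04 m²
R₍20₎ = ρL/A = (2.79×10^-8)(3940)/(2.850e-04) = 0.3857 Ω
R₍35.7₎ = R₍20₎(1 + αΔT) = 0.3857 × (1 + 0.0037×15.7) = 0.4081 Ω
P = I²R = (218)² × 0.4081 = 19400 W

19400 W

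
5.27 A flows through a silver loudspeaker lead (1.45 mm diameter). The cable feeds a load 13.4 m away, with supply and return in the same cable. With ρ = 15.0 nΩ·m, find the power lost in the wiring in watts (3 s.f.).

ρ = 15.0 nΩ·m = 1.50×10^-8 Ω·m
A = π(d/2)² = π(7.2500e-04 m)² = 1.651e-06 m²
Total conductor length (both ways) L = 2 × 13.4 = 26.8 m
R = ρL/A = (1.50×10^-8)(26.8)/(1.651e-06) = 0.2434 Ω
P = I²R = (5.27)² × 0.2434 = 6.76 W

6.76 W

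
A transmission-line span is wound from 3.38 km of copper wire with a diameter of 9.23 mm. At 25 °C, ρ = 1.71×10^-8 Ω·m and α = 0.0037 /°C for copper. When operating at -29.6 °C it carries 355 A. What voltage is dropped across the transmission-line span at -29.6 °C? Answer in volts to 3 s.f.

245 V

A = π(d/2)² = π(4.6150e-03 m)² = 6.691e-05 m²
R₍25₎ = ρL/A = (1.71×10^-8)(3380)/(6.691e-05) = 0.8638 Ω
R₍-29.6₎ = R₍25₎(1 + αΔT) = 0.8638 × (1 + 0.0037×-54.6) = 0.6893 Ω
V = IR = 355 × 0.6893 = 245 V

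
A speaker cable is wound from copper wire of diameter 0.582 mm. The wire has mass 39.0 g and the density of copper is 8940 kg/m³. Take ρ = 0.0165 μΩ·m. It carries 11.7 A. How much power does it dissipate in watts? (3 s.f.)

ρ = 0.0165 μΩ·m = 1.65×10^-8 Ω·m
A = π(d/2)² = π(2.9100e-04 m)² = 2.6603e-07 m²
L = m/(density·A) = 0.039/(8940×2.6603e-07) = 16.4 m
R = ρL/A = (1.65×10^-8)(16.4)/(2.6603e-07) = 1.017 Ω
P = I²R = (11.7)² × 1.017 = 139 W

139 W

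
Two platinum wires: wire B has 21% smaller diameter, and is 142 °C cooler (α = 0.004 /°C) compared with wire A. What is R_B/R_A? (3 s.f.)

R ∝ ρL/d² with ρ ∝ (1+αΔT), so R_B/R_A = (1 − 21/100)⁻² × (1 − 0.004×142)
= 1.602 × 0.432 = 0.692

0.692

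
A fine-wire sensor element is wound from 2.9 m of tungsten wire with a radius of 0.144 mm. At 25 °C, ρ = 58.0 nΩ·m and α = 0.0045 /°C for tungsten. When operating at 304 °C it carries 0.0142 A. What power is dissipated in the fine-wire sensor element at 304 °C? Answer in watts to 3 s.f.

0.00117 W

ρ = 58.0 nΩ·m = 5.80×10^-8 Ω·m
A = πr² = π(1.4400e-04 m)² = 6.514e-08 m²
R₍25₎ = ρL/A = (5.80×10^-8)(2.9)/(6.514e-08) = 2.582 Ω
R₍304₎ = R₍25₎(1 + αΔT) = 2.582 × (1 + 0.0045×279) = 5.824 Ω
P = I²R = (0.0142)² × 5.824 = 0.00117 W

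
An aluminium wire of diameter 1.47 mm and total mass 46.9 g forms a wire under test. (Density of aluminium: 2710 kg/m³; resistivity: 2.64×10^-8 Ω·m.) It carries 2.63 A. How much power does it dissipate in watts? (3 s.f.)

1.10 W

A = π(d/2)² = π(7.3500e-04 m)² = 1.6972e-06 m²
L = m/(density·A) = 0.0469/(2710×1.6972e-06) = 10.2 m
R = ρL/A = (2.64×10^-8)(10.2)/(1.6972e-06) = 0.1586 Ω
P = I²R = (2.63)² × 0.1586 = 1.10 W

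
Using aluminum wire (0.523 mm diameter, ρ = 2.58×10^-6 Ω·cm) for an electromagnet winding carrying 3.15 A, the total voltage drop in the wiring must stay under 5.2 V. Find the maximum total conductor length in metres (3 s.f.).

ρ = 2.58×10^-6 Ω·cm = 2.58×10^-8 Ω·m
A = π(d/2)² = π(2.6150e-04 m)² = 2.148e-07 m²
L_max = V_max·A/(1·ρI) = (5.2)(2.148e-07)/(2.58×10^-8×3.15) = 13.7 m

13.7 m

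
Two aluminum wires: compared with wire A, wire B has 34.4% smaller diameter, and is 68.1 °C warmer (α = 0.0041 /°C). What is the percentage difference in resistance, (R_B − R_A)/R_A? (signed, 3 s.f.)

197%

R ∝ ρL/d² with ρ ∝ (1+αΔT), so R_B/R_A = (1 − 34.4/100)⁻² × (1 + 0.0041×68.1)
= 2.324 × 1.279 = 2.973
(R_B − R_A)/R_A = 2.973 − 1 = 197%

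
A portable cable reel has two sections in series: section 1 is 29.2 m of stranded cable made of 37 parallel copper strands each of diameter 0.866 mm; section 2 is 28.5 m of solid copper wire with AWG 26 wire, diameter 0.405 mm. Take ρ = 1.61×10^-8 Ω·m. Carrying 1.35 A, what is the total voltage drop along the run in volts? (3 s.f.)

Section 1: A_strand = π(4.3300e-04)² = 5.890e-07 m²; R₁ = ρL/(N·A_s) = (1.61×10^-8)(29.2)/(37×5.890e-07) = 0.02157 Ω
Section 2: A = π(0.405/2 mm)² = π(2.0250e-04 m)² = 1.288e-07 m²
R₂ = (1.61×10^-8)(28.5)/(1.288e-07) = 3.562 Ω
R = R₁ + R₂ = 3.583 Ω
V = IR = 1.35 × 3.583 = 4.84 V

4.84 V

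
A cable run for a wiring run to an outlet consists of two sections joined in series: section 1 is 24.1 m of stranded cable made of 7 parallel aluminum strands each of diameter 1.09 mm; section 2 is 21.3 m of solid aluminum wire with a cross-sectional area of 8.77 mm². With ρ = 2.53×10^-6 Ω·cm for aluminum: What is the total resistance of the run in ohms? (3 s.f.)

0.155 Ω

ρ = 2.53×10^-6 Ω·cm = 2.53×10^-8 Ω·m
Section 1: A_strand = π(5.4500e-04)² = 9.331e-07 m²; R₁ = ρL/(N·A_s) = (2.53×10^-8)(24.1)/(7×9.331e-07) = 0.09335 Ω
Section 2: A = 8.77 mm² = 8.770e-06 m²
R₂ = (2.53×10^-8)(21.3)/(8.770e-06) = 0.06145 Ω
R = R₁ + R₂ = 0.155 Ω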